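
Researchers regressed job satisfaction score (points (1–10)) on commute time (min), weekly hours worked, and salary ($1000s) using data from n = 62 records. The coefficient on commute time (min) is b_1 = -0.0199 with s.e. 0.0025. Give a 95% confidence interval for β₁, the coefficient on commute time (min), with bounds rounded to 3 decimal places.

(-0.025, -0.015)

df = n − k − 1 = 62 − 3 − 1 = 58.
t* = t_{0.025, 58} = 2.001717.
Margin = t* × SE = 2.001717 × 0.0025 = 0.00500.
CI: -0.0199 ± 0.00500 → (-0.025, -0.015).
With 95% confidence, each one-unit increase in commute time (min) is associated with a change of between -0.025 and -0.015 points (1–10) in job satisfaction score, holding the other predictors fixed.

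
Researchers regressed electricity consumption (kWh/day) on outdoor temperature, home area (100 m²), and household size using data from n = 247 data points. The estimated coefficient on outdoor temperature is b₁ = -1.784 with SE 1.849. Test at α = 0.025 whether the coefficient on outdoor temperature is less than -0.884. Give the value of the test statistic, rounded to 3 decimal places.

H₀: β₁ = -0.884 vs H₁: β₁ < -0.884.
t = (b₁ − β₁⁰)/SE = (-1.784 − (-0.884)) / 1.849 = -0.487.
df = n − k − 1 = 247 − 3 − 1 = 243.
One-sided p ≈ 0.3134, which is ≥ 0.025, so fail to reject H₀.
The data do not give significant evidence that the true slope on outdoor temperature is below -0.884 kWh/day per unit, holding the other predictors fixed.

t = -0.487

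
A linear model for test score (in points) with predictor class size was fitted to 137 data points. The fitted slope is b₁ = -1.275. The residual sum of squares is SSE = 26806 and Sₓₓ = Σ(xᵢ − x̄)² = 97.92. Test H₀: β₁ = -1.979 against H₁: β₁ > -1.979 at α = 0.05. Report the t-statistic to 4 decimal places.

MSE = SSE/(n − 2) = 26806/135 = 198.563.
SE(b₁) = √(MSE/Sₓₓ) = √(198.563/97.92) = 1.42401.
t = (-1.275 − (-1.979)) / 1.42401 = 0.4944.
df = n − 2 = 135.
One-sided p ≈ 0.3109, which is ≥ 0.05, so fail to reject H₀.
The data do not give significant evidence that the true slope on class size exceeds -1.979 points per unit.

t = 0.4944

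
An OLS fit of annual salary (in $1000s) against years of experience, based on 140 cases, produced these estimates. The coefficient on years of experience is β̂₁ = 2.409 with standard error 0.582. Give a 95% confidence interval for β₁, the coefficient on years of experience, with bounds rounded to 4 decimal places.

df = n − 2 = 140 − 2 = 138.
t* = t_{0.025, 138} = 1.977304.
Margin = t* × SE = 1.977304 × 0.582 = 1.150791.
CI: 2.409 ± 1.150791 → (1.2582, 3.5598).
With 95% confidence, each one-unit increase in years of experience is associated with a change of between 1.2582 and 3.5598 $1000s in annual salary.

(1.2582, 3.5598)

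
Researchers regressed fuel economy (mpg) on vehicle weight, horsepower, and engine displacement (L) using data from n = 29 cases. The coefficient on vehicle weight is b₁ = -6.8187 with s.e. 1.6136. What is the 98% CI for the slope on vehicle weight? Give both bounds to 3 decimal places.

df = n − k − 1 = 29 − 3 − 1 = 25.
t* = t_{0.01, 25} = 2.485107.
Margin = t* × SE = 2.485107 × 1.6136 = 4.00997.
CI: -6.8187 ± 4.00997 → (-10.829, -2.809).
With 98% confidence, each one-unit increase in vehicle weight is associated with a change of between -10.829 and -2.809 mpg in fuel economy, holding the other predictors fixed.

(-10.829, -2.809)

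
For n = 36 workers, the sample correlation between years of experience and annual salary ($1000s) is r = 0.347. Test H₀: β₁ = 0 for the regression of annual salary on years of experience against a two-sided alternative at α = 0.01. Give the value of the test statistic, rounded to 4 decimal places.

t = 2.1574

t = r·√(n − 2)/√(1 − r²) = 0.347·√34/√0.879591 = 2.1574.
df = n − 2 = 34.
Two-sided p ≈ 0.0381, which is ≥ 0.01, so fail to reject H₀.
The data do not give significant evidence of a linear association between years of experience and annual salary.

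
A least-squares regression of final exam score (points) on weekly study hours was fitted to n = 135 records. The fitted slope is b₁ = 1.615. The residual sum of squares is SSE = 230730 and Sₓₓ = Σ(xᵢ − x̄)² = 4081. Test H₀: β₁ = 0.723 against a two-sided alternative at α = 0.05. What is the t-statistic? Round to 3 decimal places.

t = 1.368

MSE = SSE/(n − 2) = 230730/133 = 1734.81.
SE(b₁) = √(MSE/Sₓₓ) = √(1734.81/4081) = 0.651993.
t = (1.615 − 0.723) / 0.651993 = 1.368.
df = n − 2 = 133.
Two-sided p ≈ 0.1736, which is ≥ 0.05, so fail to reject H₀.
The data are consistent with a true slope of 0.723 points per unit of weekly study hours.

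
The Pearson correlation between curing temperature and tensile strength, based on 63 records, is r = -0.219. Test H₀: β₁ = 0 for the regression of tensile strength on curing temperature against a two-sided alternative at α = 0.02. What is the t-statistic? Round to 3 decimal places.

t = r·√(n − 2)/√(1 − r²) = -0.219·√61/√0.952039 = -1.753.
df = n − 2 = 61.
Two-sided p ≈ 0.0846, which is ≥ 0.02, so fail to reject H₀.
The data do not give significant evidence of a linear association between curing temperature and tensile strength.

t = -1.753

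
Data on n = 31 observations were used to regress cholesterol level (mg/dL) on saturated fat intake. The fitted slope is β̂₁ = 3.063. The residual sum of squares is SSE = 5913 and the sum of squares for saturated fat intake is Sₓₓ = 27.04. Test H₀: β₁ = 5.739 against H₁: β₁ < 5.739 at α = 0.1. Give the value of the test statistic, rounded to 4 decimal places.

MSE = SSE/(n − 2) = 5913/29 = 203.897.
SE(β̂₁) = √(MSE/Sₓₓ) = √(203.897/27.04) = 2.74601.
t = (3.063 − 5.739) / 2.74601 = -0.9745.
df = n − 2 = 29.
One-sided p ≈ 0.1689, which is ≥ 0.1, so fail to reject H₀.
The data do not give significant evidence that the true slope on saturated fat intake is below 5.739 mg/dL per unit.

t = -0.9745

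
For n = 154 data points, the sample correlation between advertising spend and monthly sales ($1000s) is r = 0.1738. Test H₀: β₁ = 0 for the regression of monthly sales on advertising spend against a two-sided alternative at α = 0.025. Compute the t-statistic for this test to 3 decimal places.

t = r·√(n − 2)/√(1 − r²) = 0.1738·√152/√0.969794 = 2.176.
df = n − 2 = 152.
Two-sided p ≈ 0.0311, which is ≥ 0.025, so fail to reject H₀.
The data do not give significant evidence of a linear association between advertising spend and monthly sales.

t = 2.176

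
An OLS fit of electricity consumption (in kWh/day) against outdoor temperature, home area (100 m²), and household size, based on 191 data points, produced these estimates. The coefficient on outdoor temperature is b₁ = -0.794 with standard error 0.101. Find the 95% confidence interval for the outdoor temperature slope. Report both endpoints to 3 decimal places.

df = n − k − 1 = 191 − 3 − 1 = 187.
t* = t_{0.025, 187} = 1.972731.
Margin = t* × SE = 1.972731 × 0.101 = 0.19925.
CI: -0.794 ± 0.19925 → (-0.993, -0.595).
With 95% confidence, each one-unit increase in outdoor temperature is associated with a change of between -0.993 and -0.595 kWh/day in electricity consumption, holding the other predictors fixed.

(-0.993, -0.595)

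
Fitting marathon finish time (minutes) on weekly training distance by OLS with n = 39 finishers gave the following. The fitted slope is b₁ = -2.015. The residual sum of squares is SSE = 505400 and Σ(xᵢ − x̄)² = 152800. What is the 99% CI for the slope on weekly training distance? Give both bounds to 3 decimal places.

(-2.827, -1.203)

MSE = SSE/(n − 2) = 505400/37 = 13659.5.
SE(b₁) = √(MSE/Sₓₓ) = √(13659.5/152800) = 0.298989.
df = n − 2 = 37.
t* = t_{0.005, 37} = 2.715409.
Margin = t* × SE = 2.715409 × 0.298989 = 0.81188.
CI: -2.015 ± 0.81188 → (-2.827, -1.203).
With 99% confidence, each one-unit increase in weekly training distance is associated with a change of between -2.827 and -1.203 minutes in marathon finish time.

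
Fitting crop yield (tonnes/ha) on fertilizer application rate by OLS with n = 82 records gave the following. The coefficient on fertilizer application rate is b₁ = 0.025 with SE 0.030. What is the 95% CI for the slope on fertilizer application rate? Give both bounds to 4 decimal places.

(-0.0347, 0.0847)

df = n − 2 = 82 − 2 = 80.
t* = t_{0.025, 80} = 1.990063.
Margin = t* × SE = 1.990063 × 0.030 = 0.059702.
CI: 0.025 ± 0.059702 → (-0.0347, 0.0847).
With 95% confidence, each one-unit increase in fertilizer application rate is associated with a change of between -0.0347 and 0.0847 tonnes/ha in crop yield.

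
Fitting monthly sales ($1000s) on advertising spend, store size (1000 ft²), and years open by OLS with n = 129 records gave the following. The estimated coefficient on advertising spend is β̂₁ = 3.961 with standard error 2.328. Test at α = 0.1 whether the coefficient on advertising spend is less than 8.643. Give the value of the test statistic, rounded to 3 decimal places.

t = -2.011

H₀: β₁ = 8.643 vs H₁: β₁ < 8.643.
t = (β̂₁ − β₁⁰)/SE = (3.961 − 8.643) / 2.328 = -2.011.
df = n − k − 1 = 129 − 3 − 1 = 125.
One-sided p ≈ 0.0232, which is < 0.1, so reject H₀.
There is evidence that the true slope on advertising spend is below 8.643 $1000s per unit, holding the other predictors fixed.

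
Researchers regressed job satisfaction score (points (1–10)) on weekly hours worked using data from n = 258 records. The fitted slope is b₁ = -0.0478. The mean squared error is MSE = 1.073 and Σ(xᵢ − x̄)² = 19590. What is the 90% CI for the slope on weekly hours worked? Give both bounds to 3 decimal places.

(-0.060, -0.036)

SE(b₁) = √(MSE/Sₓₓ) = √(1.073/19590) = 0.00740087.
df = n − 2 = 256.
t* = t_{0.05, 256} = 1.650828.
Margin = t* × SE = 1.650828 × 0.00740087 = 0.01222.
CI: -0.0478 ± 0.01222 → (-0.060, -0.036).
With 90% confidence, each one-unit increase in weekly hours worked is associated with a change of between -0.060 and -0.036 points (1–10) in job satisfaction score.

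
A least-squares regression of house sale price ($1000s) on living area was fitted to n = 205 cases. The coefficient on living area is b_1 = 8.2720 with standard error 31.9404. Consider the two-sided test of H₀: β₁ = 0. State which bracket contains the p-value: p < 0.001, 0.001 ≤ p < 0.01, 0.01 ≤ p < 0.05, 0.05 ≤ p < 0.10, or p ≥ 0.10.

t = 8.2720 / 31.9404 = 0.259.
df = n − 2 = 205 − 2 = 203.
Two-sided p = 2·P(T_{203} > |t|) ≈ 0.7959.
So p ≥ 0.10.

p ≥ 0.10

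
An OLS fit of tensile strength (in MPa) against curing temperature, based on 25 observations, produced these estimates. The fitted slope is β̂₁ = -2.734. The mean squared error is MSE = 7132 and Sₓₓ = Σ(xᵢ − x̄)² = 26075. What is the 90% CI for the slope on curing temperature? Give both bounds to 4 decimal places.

(-3.6303, -1.8377)

SE(β̂₁) = √(MSE/Sₓₓ) = √(7132/26075) = 0.52299.
df = n − 2 = 23.
t* = t_{0.05, 23} = 1.713872.
Margin = t* × SE = 1.713872 × 0.52299 = 0.896338.
CI: -2.734 ± 0.896338 → (-3.6303, -1.8377).
With 90% confidence, each one-unit increase in curing temperature is associated with a change of between -3.6303 and -1.8377 MPa in tensile strength.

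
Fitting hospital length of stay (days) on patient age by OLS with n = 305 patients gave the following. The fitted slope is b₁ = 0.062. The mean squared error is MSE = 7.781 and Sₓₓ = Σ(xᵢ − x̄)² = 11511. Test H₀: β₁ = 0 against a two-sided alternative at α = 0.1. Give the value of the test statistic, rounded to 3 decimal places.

t = 2.385

SE(b₁) = √(MSE/Sₓₓ) = √(7.781/11511) = 0.0259993.
t = 0.062 / 0.0259993 = 2.385.
df = n − 2 = 303.
Two-sided p ≈ 0.0177, which is < 0.1, so reject H₀.
There is evidence that patient age is associated with hospital length of stay.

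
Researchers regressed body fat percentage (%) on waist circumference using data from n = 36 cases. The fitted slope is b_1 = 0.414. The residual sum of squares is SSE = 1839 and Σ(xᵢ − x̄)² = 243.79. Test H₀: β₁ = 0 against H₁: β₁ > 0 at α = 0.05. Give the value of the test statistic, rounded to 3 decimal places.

t = 0.879

MSE = SSE/(n − 2) = 1839/34 = 54.0882.
SE(b_1) = √(MSE/Sₓₓ) = √(54.0882/243.79) = 0.471024.
t = 0.414 / 0.471024 = 0.879.
df = n − 2 = 34.
One-sided p ≈ 0.1928, which is ≥ 0.05, so fail to reject H₀.
The data do not give significant evidence that the true slope on waist circumference is positive.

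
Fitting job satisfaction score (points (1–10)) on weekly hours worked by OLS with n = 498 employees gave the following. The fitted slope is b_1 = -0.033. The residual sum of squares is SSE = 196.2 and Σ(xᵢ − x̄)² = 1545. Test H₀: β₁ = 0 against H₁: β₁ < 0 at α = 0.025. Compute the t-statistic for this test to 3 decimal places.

MSE = SSE/(n − 2) = 196.2/496 = 0.395565.
SE(b_1) = √(MSE/Sₓₓ) = √(0.395565/1545) = 0.0160009.
t = -0.033 / 0.0160009 = -2.062.
df = n − 2 = 496.
One-sided p ≈ 0.0198, which is < 0.025, so reject H₀.
There is evidence that the true slope on weekly hours worked is negative.

t = -2.062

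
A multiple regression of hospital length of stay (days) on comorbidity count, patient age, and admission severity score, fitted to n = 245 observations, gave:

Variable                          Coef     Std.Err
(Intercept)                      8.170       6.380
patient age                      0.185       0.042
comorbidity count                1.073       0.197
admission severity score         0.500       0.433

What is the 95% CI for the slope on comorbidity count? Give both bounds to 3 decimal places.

Read off: b = 1.073, SE = 0.197 for comorbidity count.
df = n − k − 1 = 245 − 3 − 1 = 241.
t* = t_{0.025, 241} = 1.969856.
Margin = t* × SE = 1.969856 × 0.197 = 0.38806.
CI: 1.073 ± 0.38806 → (0.685, 1.461).

(0.685, 1.461)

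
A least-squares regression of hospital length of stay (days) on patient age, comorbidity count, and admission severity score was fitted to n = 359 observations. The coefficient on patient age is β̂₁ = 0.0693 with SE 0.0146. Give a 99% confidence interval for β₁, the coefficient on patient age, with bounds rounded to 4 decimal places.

(0.0315, 0.1071)

df = n − k − 1 = 359 − 3 − 1 = 355.
t* = t_{0.005, 355} = 2.589749.
Margin = t* × SE = 2.589749 × 0.0146 = 0.037810.
CI: 0.0693 ± 0.037810 → (0.0315, 0.1071).
With 99% confidence, each one-unit increase in patient age is associated with a change of between 0.0315 and 0.1071 days in hospital length of stay, holding the other predictors fixed.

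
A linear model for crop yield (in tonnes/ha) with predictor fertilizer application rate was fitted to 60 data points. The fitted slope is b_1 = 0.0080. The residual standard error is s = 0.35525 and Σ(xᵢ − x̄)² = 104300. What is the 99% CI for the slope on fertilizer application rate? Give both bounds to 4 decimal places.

SE(b_1) = s/√Sₓₓ = 0.35525/√104300 = 0.0011.
df = n − 2 = 58.
t* = t_{0.005, 58} = 2.663287.
Margin = t* × SE = 2.663287 × 0.0011 = 0.002930.
CI: 0.0080 ± 0.002930 → (0.0051, 0.0109).
With 99% confidence, each one-unit increase in fertilizer application rate is associated with a change of between 0.0051 and 0.0109 tonnes/ha in crop yield.

(0.0051, 0.0109)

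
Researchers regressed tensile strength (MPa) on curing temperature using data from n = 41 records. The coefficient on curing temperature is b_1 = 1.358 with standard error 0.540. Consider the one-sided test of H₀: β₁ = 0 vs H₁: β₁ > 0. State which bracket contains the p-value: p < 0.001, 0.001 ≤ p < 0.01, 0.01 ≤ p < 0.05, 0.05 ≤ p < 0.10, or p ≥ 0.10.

t = 1.358 / 0.540 = 2.515.
df = n − 2 = 41 − 2 = 39.
One-sided p = P(T_{39} > t) ≈ 0.0081.
So 0.001 ≤ p < 0.01.

0.001 ≤ p < 0.01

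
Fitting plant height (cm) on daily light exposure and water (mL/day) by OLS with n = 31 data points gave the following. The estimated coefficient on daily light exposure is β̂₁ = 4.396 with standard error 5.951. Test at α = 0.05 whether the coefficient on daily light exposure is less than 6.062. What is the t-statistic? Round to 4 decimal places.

t = -0.2800

H₀: β₁ = 6.062 vs H₁: β₁ < 6.062.
t = (β̂₁ − β₁⁰)/SE = (4.396 − 6.062) / 5.951 = -0.2800.
df = n − k − 1 = 31 − 2 − 1 = 28.
One-sided p ≈ 0.3908, which is ≥ 0.05, so fail to reject H₀.
The data do not give significant evidence that the true slope on daily light exposure is below 6.062 cm per unit, holding the other predictors fixed.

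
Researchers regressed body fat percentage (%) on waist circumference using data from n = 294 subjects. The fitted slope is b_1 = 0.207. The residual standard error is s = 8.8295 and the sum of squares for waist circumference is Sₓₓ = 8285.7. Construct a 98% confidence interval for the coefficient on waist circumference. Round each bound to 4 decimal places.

SE(b_1) = s/√Sₓₓ = 8.8295/√8285.7 = 0.0969999.
df = n − 2 = 292.
t* = t_{0.01, 292} = 2.339186.
Margin = t* × SE = 2.339186 × 0.0969999 = 0.226901.
CI: 0.207 ± 0.226901 → (-0.0199, 0.4339).
With 98% confidence, each one-unit increase in waist circumference is associated with a change of between -0.0199 and 0.4339 % in body fat percentage.

(-0.0199, 0.4339)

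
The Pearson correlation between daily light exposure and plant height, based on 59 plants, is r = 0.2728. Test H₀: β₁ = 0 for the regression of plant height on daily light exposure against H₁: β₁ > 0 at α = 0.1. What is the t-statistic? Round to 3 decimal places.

t = r·√(n − 2)/√(1 − r²) = 0.2728·√57/√0.92558 = 2.141.
df = n − 2 = 57.
One-sided p ≈ 0.0183, which is < 0.1, so reject H₀.
There is evidence of a linear association between daily light exposure and plant height.

t = 2.141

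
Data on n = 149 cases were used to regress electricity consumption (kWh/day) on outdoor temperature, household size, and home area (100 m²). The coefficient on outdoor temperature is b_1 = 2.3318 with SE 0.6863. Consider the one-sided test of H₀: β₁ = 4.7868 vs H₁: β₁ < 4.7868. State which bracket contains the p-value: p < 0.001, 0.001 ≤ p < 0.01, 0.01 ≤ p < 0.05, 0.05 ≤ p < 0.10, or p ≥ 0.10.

t = (2.3318 − 4.7868) / 0.6863 = -3.577.
df = n − k − 1 = 149 − 3 − 1 = 145.
One-sided p = P(T_{145} < t) ≈ 0.0002.
So p < 0.001.

p < 0.001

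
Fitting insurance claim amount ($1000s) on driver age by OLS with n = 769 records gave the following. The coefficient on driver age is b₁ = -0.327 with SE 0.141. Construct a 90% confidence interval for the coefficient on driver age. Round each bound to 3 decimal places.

df = n − 2 = 769 − 2 = 767.
t* = t_{0.05, 767} = 1.646843.
Margin = t* × SE = 1.646843 × 0.141 = 0.23220.
CI: -0.327 ± 0.23220 → (-0.559, -0.095).
With 90% confidence, each one-unit increase in driver age is associated with a change of between -0.559 and -0.095 $1000s in insurance claim amount.

(-0.559, -0.095)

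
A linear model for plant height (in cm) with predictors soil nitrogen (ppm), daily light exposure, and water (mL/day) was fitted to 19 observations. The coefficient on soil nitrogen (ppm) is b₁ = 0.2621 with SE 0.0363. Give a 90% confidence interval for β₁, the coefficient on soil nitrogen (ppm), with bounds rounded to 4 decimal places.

df = n − k − 1 = 19 − 3 − 1 = 15.
t* = t_{0.05, 15} = 1.75305.
Margin = t* × SE = 1.75305 × 0.0363 = 0.063636.
CI: 0.2621 ± 0.063636 → (0.1985, 0.3257).
With 90% confidence, each one-unit increase in soil nitrogen (ppm) is associated with a change of between 0.1985 and 0.3257 cm in plant height, holding the other predictors fixed.

(0.1985, 0.3257)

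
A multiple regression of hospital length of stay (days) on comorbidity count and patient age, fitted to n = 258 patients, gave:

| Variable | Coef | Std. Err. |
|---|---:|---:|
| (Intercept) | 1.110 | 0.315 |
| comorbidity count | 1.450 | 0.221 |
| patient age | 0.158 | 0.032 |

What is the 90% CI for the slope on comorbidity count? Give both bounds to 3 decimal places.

Read off: b = 1.450, SE = 0.221 for comorbidity count.
df = n − k − 1 = 258 − 2 − 1 = 255.
t* = t_{0.05, 255} = 1.650851.
Margin = t* × SE = 1.650851 × 0.221 = 0.36484.
CI: 1.450 ± 0.36484 → (1.085, 1.815).

(1.085, 1.815)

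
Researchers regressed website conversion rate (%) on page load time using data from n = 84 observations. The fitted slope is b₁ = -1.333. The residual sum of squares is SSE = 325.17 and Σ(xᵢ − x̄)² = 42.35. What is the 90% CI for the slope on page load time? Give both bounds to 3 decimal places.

MSE = SSE/(n − 2) = 325.17/82 = 3.96549.
SE(b₁) = √(MSE/Sₓₓ) = √(3.96549/42.35) = 0.306.
df = n − 2 = 82.
t* = t_{0.05, 82} = 1.663649.
Margin = t* × SE = 1.663649 × 0.306 = 0.50908.
CI: -1.333 ± 0.50908 → (-1.842, -0.824).
With 90% confidence, each one-unit increase in page load time is associated with a change of between -1.842 and -0.824 % in website conversion rate.

(-1.842, -0.824)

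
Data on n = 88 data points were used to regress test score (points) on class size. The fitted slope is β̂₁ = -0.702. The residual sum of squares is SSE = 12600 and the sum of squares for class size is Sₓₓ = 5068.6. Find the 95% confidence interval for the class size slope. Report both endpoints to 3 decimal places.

(-1.040, -0.364)

MSE = SSE/(n − 2) = 12600/86 = 146.512.
SE(β̂₁) = √(MSE/Sₓₓ) = √(146.512/5068.6) = 0.170017.
df = n − 2 = 86.
t* = t_{0.025, 86} = 1.987934.
Margin = t* × SE = 1.987934 × 0.170017 = 0.33798.
CI: -0.702 ± 0.33798 → (-1.040, -0.364).
With 95% confidence, each one-unit increase in class size is associated with a change of between -1.040 and -0.364 points in test score.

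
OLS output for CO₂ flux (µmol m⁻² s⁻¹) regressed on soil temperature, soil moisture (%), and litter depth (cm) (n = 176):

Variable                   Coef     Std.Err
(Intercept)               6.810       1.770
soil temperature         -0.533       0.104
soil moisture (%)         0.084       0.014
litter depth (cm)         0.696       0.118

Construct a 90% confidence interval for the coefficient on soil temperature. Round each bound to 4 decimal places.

(-0.7050, -0.3610)

Read off: b = -0.533, SE = 0.104 for soil temperature.
df = n − k − 1 = 176 − 3 − 1 = 172.
t* = t_{0.05, 172} = 1.653761.
Margin = t* × SE = 1.653761 × 0.104 = 0.171991.
CI: -0.533 ± 0.171991 → (-0.7050, -0.3610).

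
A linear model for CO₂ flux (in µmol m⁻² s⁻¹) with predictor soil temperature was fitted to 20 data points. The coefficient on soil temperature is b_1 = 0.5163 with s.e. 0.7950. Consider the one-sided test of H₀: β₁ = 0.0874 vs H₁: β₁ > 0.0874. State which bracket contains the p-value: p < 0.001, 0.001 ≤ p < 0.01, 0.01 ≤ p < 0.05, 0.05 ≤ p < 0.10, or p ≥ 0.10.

p ≥ 0.10

t = (0.5163 − 0.0874) / 0.7950 = 0.539.
df = n − 2 = 20 − 2 = 18.
One-sided p = P(T_{18} > t) ≈ 0.2981.
So p ≥ 0.10.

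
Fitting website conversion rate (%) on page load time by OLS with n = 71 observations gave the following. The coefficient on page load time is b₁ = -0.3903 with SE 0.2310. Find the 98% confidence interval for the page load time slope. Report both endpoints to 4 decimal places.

df = n − 2 = 71 − 2 = 69.
t* = t_{0.01, 69} = 2.381615.
Margin = t* × SE = 2.381615 × 0.2310 = 0.550153.
CI: -0.3903 ± 0.550153 → (-0.9405, 0.1599).
With 98% confidence, each one-unit increase in page load time is associated with a change of between -0.9405 and 0.1599 % in website conversion rate.

(-0.9405, 0.1599)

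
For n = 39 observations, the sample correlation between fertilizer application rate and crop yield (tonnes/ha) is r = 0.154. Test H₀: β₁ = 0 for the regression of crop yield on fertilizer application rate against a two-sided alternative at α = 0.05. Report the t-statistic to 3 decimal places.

t = 0.948

t = r·√(n − 2)/√(1 − r²) = 0.154·√37/√0.976284 = 0.948.
df = n − 2 = 37.
Two-sided p ≈ 0.3493, which is ≥ 0.05, so fail to reject H₀.
The data do not give significant evidence of a linear association between fertilizer application rate and crop yield.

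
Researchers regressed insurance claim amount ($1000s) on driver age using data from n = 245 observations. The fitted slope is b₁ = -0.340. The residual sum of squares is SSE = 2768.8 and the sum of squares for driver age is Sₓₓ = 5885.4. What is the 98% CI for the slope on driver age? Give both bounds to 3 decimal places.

(-0.443, -0.237)

MSE = SSE/(n − 2) = 2768.8/243 = 11.3942.
SE(b₁) = √(MSE/Sₓₓ) = √(11.3942/5885.4) = 0.0440002.
df = n − 2 = 243.
t* = t_{0.01, 243} = 2.341791.
Margin = t* × SE = 2.341791 × 0.0440002 = 0.10304.
CI: -0.340 ± 0.10304 → (-0.443, -0.237).
With 98% confidence, each one-unit increase in driver age is associated with a change of between -0.443 and -0.237 $1000s in insurance claim amount.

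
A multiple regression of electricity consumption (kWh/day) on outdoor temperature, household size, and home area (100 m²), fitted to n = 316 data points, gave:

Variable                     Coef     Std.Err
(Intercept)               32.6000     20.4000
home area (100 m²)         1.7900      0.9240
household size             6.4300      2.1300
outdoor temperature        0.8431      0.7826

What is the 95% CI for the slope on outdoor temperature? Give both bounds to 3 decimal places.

Read off: b = 0.8431, SE = 0.7826 for outdoor temperature.
df = n − k − 1 = 316 − 3 − 1 = 312.
t* = t_{0.025, 312} = 1.967596.
Margin = t* × SE = 1.967596 × 0.7826 = 1.53984.
CI: 0.8431 ± 1.53984 → (-0.697, 2.383).

(-0.697, 2.383)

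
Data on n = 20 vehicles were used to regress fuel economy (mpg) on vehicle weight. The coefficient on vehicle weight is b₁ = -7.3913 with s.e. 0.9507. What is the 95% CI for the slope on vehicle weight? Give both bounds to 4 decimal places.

(-9.3886, -5.3940)

df = n − 2 = 20 − 2 = 18.
t* = t_{0.025, 18} = 2.100922.
Margin = t* × SE = 2.100922 × 0.9507 = 1.997347.
CI: -7.3913 ± 1.997347 → (-9.3886, -5.3940).
With 95% confidence, each one-unit increase in vehicle weight is associated with a change of between -9.3886 and -5.3940 mpg in fuel economy.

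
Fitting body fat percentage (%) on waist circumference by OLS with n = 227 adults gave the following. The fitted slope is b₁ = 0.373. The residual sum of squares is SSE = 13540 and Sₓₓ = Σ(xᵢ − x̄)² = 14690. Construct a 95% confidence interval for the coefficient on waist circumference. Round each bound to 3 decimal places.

MSE = SSE/(n − 2) = 13540/225 = 60.1778.
SE(b₁) = √(MSE/Sₓₓ) = √(60.1778/14690) = 0.064004.
df = n − 2 = 225.
t* = t_{0.025, 225} = 1.970563.
Margin = t* × SE = 1.970563 × 0.064004 = 0.12612.
CI: 0.373 ± 0.12612 → (0.247, 0.499).
With 95% confidence, each one-unit increase in waist circumference is associated with a change of between 0.247 and 0.499 % in body fat percentage.

(0.247, 0.499)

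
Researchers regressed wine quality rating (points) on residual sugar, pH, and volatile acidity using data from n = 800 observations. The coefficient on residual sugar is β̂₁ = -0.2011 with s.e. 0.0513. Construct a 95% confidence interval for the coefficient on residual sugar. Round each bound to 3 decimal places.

df = n − k − 1 = 800 − 3 − 1 = 796.
t* = t_{0.025, 796} = 1.962949.
Margin = t* × SE = 1.962949 × 0.0513 = 0.10070.
CI: -0.2011 ± 0.10070 → (-0.302, -0.100).
With 95% confidence, each one-unit increase in residual sugar is associated with a change of between -0.302 and -0.100 points in wine quality rating, holding the other predictors fixed.

(-0.302, -0.100)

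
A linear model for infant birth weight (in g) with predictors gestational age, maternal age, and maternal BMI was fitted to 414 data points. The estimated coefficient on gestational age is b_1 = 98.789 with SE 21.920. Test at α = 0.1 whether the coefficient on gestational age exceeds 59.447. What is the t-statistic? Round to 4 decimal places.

H₀: β₁ = 59.447 vs H₁: β₁ > 59.447.
t = (b_1 − β₁⁰)/SE = (98.789 − 59.447) / 21.920 = 1.7948.
df = n − k − 1 = 414 − 3 − 1 = 410.
One-sided p ≈ 0.0367, which is < 0.1, so reject H₀.
There is evidence that the true slope on gestational age exceeds 59.447 g per unit, holding the other predictors fixed.

t = 1.7948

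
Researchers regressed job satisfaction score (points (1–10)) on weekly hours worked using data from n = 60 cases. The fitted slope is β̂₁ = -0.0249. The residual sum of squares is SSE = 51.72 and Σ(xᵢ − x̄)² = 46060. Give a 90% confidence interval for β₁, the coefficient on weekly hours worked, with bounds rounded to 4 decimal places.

MSE = SSE/(n − 2) = 51.72/58 = 0.891724.
SE(β̂₁) = √(MSE/Sₓₓ) = √(0.891724/46060) = 0.00440001.
df = n − 2 = 58.
t* = t_{0.05, 58} = 1.671553.
Margin = t* × SE = 1.671553 × 0.00440001 = 0.007355.
CI: -0.0249 ± 0.007355 → (-0.0323, -0.0175).
With 90% confidence, each one-unit increase in weekly hours worked is associated with a change of between -0.0323 and -0.0175 points (1–10) in job satisfaction score.

(-0.0323, -0.0175)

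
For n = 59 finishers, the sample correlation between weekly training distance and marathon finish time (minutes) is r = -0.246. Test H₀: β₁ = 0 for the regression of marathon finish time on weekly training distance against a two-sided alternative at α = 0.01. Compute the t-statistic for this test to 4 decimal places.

t = r·√(n − 2)/√(1 − r²) = -0.246·√57/√0.939484 = -1.9161.
df = n − 2 = 57.
Two-sided p ≈ 0.0604, which is ≥ 0.01, so fail to reject H₀.
The data do not give significant evidence of a linear association between weekly training distance and marathon finish time.

t = -1.9161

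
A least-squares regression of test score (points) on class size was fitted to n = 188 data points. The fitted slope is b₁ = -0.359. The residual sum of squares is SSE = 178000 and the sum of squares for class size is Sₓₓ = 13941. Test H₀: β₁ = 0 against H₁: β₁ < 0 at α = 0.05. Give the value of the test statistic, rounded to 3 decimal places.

MSE = SSE/(n − 2) = 178000/186 = 956.989.
SE(b₁) = √(MSE/Sₓₓ) = √(956.989/13941) = 0.262003.
t = -0.359 / 0.262003 = -1.370.
df = n − 2 = 186.
One-sided p ≈ 0.0861, which is ≥ 0.05, so fail to reject H₀.
The data do not give significant evidence that the true slope on class size is negative.

t = -1.370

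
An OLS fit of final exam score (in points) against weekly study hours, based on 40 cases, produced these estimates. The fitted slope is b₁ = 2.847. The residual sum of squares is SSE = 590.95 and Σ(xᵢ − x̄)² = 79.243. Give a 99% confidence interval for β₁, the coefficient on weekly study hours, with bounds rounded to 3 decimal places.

(1.646, 4.048)

MSE = SSE/(n − 2) = 590.95/38 = 15.5513.
SE(b₁) = √(MSE/Sₓₓ) = √(15.5513/79.243) = 0.442999.
df = n − 2 = 38.
t* = t_{0.005, 38} = 2.711558.
Margin = t* × SE = 2.711558 × 0.442999 = 1.20122.
CI: 2.847 ± 1.20122 → (1.646, 4.048).
With 99% confidence, each one-unit increase in weekly study hours is associated with a change of between 1.646 and 4.048 points in final exam score.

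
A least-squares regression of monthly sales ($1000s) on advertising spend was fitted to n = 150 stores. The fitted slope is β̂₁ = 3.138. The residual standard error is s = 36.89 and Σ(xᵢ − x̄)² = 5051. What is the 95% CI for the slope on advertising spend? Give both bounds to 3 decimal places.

SE(β̂₁) = s/√Sₓₓ = 36.89/√5051 = 0.519063.
df = n − 2 = 148.
t* = t_{0.025, 148} = 1.976122.
Margin = t* × SE = 1.976122 × 0.519063 = 1.02573.
CI: 3.138 ± 1.02573 → (2.112, 4.164).
With 95% confidence, each one-unit increase in advertising spend is associated with a change of between 2.112 and 4.164 $1000s in monthly sales.

(2.112, 4.164)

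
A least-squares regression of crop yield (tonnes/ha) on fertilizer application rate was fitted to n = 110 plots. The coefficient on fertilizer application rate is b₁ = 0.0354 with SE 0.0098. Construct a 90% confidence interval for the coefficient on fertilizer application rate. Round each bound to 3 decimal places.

(0.019, 0.052)

df = n − 2 = 110 − 2 = 108.
t* = t_{0.05, 108} = 1.659085.
Margin = t* × SE = 1.659085 × 0.0098 = 0.01626.
CI: 0.0354 ± 0.01626 → (0.019, 0.052).
With 90% confidence, each one-unit increase in fertilizer application rate is associated with a change of between 0.019 and 0.052 tonnes/ha in crop yield.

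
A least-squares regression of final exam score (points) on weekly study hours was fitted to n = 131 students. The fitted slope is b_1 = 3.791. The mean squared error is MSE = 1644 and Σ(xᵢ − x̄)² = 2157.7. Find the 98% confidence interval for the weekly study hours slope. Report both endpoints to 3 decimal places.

SE(b_1) = √(MSE/Sₓₓ) = √(1644/2157.7) = 0.872882.
df = n − 2 = 129.
t* = t_{0.01, 129} = 2.355602.
Margin = t* × SE = 2.355602 × 0.872882 = 2.05616.
CI: 3.791 ± 2.05616 → (1.735, 5.847).
With 98% confidence, each one-unit increase in weekly study hours is associated with a change of between 1.735 and 5.847 points in final exam score.

(1.735, 5.847)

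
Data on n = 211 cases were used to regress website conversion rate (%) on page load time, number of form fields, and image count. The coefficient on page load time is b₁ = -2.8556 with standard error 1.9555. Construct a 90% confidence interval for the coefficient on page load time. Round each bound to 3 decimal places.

(-6.087, 0.375)

df = n − k − 1 = 211 − 3 − 1 = 207.
t* = t_{0.05, 207} = 1.652248.
Margin = t* × SE = 1.652248 × 1.9555 = 3.23097.
CI: -2.8556 ± 3.23097 → (-6.087, 0.375).
With 90% confidence, each one-unit increase in page load time is associated with a change of between -6.087 and 0.375 % in website conversion rate, holding the other predictors fixed.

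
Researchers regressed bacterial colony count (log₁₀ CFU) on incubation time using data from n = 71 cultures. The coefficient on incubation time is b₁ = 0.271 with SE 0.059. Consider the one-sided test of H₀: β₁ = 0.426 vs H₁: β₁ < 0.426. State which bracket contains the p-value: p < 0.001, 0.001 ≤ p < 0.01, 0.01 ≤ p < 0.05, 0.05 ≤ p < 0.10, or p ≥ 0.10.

t = (0.271 − 0.426) / 0.059 = -2.627.
df = n − 2 = 71 − 2 = 69.
One-sided p = P(T_{69} < t) ≈ 0.0053.
So 0.001 ≤ p < 0.01.

0.001 ≤ p < 0.01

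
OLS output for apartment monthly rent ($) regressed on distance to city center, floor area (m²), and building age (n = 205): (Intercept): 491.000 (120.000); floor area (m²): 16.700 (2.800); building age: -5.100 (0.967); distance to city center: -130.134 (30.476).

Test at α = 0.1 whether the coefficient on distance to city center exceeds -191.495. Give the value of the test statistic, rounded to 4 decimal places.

Read off: b = -130.134, SE = 30.476 for distance to city center.
H₀: β₁ = -191.495 vs H₁: β₁ > -191.495.
t = (-130.134 − (-191.495)) / 30.476 = 2.0134.
df = n − k − 1 = 205 − 3 − 1 = 201.
One-sided p ≈ 0.0227, which is < 0.1, so reject H₀.
There is evidence that the true slope on distance to city center exceeds -191.495 $ per unit, holding the other predictors fixed.

t = 2.0134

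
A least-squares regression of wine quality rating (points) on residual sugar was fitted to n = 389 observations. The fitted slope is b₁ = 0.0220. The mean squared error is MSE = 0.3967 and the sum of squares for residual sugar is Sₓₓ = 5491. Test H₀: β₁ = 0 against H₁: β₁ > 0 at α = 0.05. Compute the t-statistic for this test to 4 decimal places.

SE(b₁) = √(MSE/Sₓₓ) = √(0.3967/5491) = 0.00849973.
t = 0.0220 / 0.00849973 = 2.5883.
df = n − 2 = 387.
One-sided p ≈ 0.0050, which is < 0.05, so reject H₀.
There is evidence that the true slope on residual sugar is positive.

t = 2.5883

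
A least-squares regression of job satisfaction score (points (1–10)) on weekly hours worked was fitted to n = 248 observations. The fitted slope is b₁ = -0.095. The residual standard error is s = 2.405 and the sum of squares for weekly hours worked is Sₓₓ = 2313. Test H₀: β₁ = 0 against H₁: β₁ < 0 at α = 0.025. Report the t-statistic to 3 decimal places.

SE(b₁) = s/√Sₓₓ = 2.405/√2313 = 0.0500066.
t = -0.095 / 0.0500066 = -1.900.
df = n − 2 = 246.
One-sided p ≈ 0.0293, which is ≥ 0.025, so fail to reject H₀.
The data do not give significant evidence that the true slope on weekly hours worked is negative.

t = -1.900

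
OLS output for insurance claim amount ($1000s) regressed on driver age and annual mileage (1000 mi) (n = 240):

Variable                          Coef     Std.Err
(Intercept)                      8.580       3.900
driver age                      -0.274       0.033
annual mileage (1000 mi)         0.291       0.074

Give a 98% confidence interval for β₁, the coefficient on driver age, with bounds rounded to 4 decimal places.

Read off: b = -0.274, SE = 0.033 for driver age.
df = n − k − 1 = 240 − 2 − 1 = 237.
t* = t_{0.01, 237} = 2.342185.
Margin = t* × SE = 2.342185 × 0.033 = 0.077292.
CI: -0.274 ± 0.077292 → (-0.3513, -0.1967).

(-0.3513, -0.1967)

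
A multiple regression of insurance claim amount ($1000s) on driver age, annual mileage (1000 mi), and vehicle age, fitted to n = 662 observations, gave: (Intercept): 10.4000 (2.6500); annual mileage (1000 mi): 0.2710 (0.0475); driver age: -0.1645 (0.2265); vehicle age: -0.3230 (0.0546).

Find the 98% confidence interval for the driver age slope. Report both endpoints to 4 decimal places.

Read off: b = -0.1645, SE = 0.2265 for driver age.
df = n − k − 1 = 662 − 3 − 1 = 658.
t* = t_{0.01, 658} = 2.332028.
Margin = t* × SE = 2.332028 × 0.2265 = 0.528204.
CI: -0.1645 ± 0.528204 → (-0.6927, 0.3637).

(-0.6927, 0.3637)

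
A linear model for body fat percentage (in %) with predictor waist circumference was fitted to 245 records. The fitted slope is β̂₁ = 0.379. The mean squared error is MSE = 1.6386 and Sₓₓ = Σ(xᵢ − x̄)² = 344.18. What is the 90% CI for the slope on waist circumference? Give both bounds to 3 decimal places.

(0.265, 0.493)

SE(β̂₁) = √(MSE/Sₓₓ) = √(1.6386/344.18) = 0.0689991.
df = n − 2 = 243.
t* = t_{0.05, 243} = 1.651148.
Margin = t* × SE = 1.651148 × 0.0689991 = 0.11393.
CI: 0.379 ± 0.11393 → (0.265, 0.493).
With 90% confidence, each one-unit increase in waist circumference is associated with a change of between 0.265 and 0.493 % in body fat percentage.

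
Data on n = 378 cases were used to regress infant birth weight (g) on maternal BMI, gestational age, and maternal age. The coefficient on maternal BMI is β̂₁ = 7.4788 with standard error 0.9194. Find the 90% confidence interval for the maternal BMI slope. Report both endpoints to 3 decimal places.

df = n − k − 1 = 378 − 3 − 1 = 374.
t* = t_{0.05, 374} = 1.648938.
Margin = t* × SE = 1.648938 × 0.9194 = 1.51603.
CI: 7.4788 ± 1.51603 → (5.963, 8.995).
With 90% confidence, each one-unit increase in maternal BMI is associated with a change of between 5.963 and 8.995 g in infant birth weight, holding the other predictors fixed.

(5.963, 8.995)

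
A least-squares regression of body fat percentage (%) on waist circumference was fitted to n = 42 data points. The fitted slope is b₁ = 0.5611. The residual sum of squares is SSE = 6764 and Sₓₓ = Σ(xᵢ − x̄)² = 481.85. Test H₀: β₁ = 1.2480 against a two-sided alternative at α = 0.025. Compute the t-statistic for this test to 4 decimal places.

t = -1.1595

MSE = SSE/(n − 2) = 6764/40 = 169.1.
SE(b₁) = √(MSE/Sₓₓ) = √(169.1/481.85) = 0.592401.
t = (0.5611 − 1.2480) / 0.592401 = -1.1595.
df = n − 2 = 40.
Two-sided p ≈ 0.2531, which is ≥ 0.025, so fail to reject H₀.
The data are consistent with a true slope of 1.2480 % per unit of waist circumference.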